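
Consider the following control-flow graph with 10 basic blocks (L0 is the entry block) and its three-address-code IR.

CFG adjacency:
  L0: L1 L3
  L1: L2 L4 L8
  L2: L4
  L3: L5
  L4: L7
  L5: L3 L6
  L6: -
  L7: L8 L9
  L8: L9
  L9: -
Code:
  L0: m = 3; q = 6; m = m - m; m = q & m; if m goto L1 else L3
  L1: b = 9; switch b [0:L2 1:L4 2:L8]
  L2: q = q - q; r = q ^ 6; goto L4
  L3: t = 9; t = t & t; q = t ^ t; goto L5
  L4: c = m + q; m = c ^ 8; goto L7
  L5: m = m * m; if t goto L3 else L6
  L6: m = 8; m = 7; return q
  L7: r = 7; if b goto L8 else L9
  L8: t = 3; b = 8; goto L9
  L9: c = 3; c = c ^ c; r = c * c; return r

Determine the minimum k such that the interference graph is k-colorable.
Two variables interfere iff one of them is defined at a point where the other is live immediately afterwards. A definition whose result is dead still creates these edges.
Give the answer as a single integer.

Answer: 4

Analysis:
def/use:
  L0: def={m,q} ue=∅
  L1: def={b} ue=∅
  L2: def={q,r} ue={q}
  L3: def={q,t} ue=∅
  L4: def={c,m} ue={m,q}
  L5: def={m} ue={m,t}
  L6: def={m} ue={q}
  L7: def={r} ue={b}
  L8: def={b,t} ue=∅
  L9: def={c,r} ue=∅

Liveness:
  L0: in=∅ out={m,q}
  L1: in={m,q} out={b,m,q}
  L2: in={b,m,q} out={b,m,q}
  L3: in={m} out={m,q,t}
  L4: in={b,m,q} out={b}
  L5: in={m,q,t} out={m,q}
  L6: in={q} out=∅
  L7: in={b} out=∅
  L8: in=∅ out=∅
  L9: in=∅ out=∅

Interference:
  b↔{c,m,q,r}
  c↔{b}
  m↔{b,q,r,t}
  q↔{b,m,r,t}
  r↔{b,m,q}
  t↔{m,q}

Colouring:
  {b,m,q,r} pairwise interfere (4-clique) ⇒ χ ≥ 4
  4-colouring: R0={b,t}  R1={c,m}  R2={q}  R3={r}
  χ = 4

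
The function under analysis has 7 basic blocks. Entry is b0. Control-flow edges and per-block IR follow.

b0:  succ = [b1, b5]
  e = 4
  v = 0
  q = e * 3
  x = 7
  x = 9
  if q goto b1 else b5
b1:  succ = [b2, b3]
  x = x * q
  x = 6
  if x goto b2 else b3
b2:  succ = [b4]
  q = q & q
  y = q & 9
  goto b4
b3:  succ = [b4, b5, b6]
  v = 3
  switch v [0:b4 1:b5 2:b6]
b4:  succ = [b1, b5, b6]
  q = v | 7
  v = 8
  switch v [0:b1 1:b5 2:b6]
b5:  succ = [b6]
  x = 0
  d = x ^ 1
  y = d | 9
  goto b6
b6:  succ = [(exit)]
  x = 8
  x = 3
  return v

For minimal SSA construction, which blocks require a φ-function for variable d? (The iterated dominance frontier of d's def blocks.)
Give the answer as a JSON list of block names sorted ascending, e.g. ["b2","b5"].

Answer: ["b6"]

Derivation:
idom tree: b1←b0 b2←b1 b3←b1 b4←b1 b5←b0 b6←b0
Join-block Dom:
  b1: preds {b0,b4}: {b0} ∩ {b0,b1,b4} = {b0}; idom=b0
  b4: preds {b2,b3}: {b0,b1,b2} ∩ {b0,b1,b3} = {b0,b1}; idom=b1
  b5: preds {b0,b3,b4}: {b0} ∩ {b0,b1,b3} ∩ {b0,b1,b4} = {b0}; idom=b0
  b6: preds {b3,b4,b5}: {b0,b1,b3} ∩ {b0,b1,b4} ∩ {b0,b5} = {b0}; idom=b0

DF walk-up:
  b1←b0: walk · to b0
  b1←b4: walk b4→b1 to b0
  b4←b2: walk b2 to b1
  b4←b3: walk b3 to b1
  b5←b0: walk · to b0
  b5←b3: walk b3→b1 to b0
  b5←b4: walk b4→b1 to b0
  b6←b3: walk b3→b1 to b0
  b6←b4: walk b4→b1 to b0
  b6←b5: walk b5 to b0
  b0: DF=∅
  b1: DF={b1,b5,b6}
  b2: DF={b4}
  b3: DF={b4,b5,b6}
  b4: DF={b1,b5,b6}
  b5: DF={b6}
  b6: DF=∅

φ for d: defs {b5}
  DF⁺ = {b6}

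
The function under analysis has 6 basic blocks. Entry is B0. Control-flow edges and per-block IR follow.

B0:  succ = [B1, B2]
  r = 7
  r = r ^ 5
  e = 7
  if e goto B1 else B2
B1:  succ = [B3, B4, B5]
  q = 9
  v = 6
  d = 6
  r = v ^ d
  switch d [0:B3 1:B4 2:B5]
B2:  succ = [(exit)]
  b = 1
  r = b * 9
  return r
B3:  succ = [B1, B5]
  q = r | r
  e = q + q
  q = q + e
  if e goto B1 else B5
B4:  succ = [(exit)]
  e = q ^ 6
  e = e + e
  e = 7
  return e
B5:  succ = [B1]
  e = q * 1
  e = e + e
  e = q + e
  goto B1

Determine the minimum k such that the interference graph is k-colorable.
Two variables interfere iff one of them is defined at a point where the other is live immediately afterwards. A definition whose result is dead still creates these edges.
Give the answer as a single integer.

Answer: 3

Working:
Per-block:
  B0: {e,r} / ∅
  B1: {d,q,r,v} / ∅
  B2: {b,r} / ∅
  B3: {e,q} / {r}
  B4: {e} / {q}
  B5: {e} / {q}

Live sets:
  B0: in=∅ out=∅
  B1: in=∅ out={q,r}
  B2: in=∅ out=∅
  B3: in={r} out={q}
  B4: in={q} out=∅
  B5: in={q} out=∅

Interfere edges:
  b: ∅
  d: {q,r,v}
  e: {q}
  q: {d,e,r,v}
  r: {d,q}
  v: {d,q}

Registers:
  clique {d,q,r} ⇒ need ≥ 3
  3-colouring: R0={b,q}  R1={d,e}  R2={r,v}
  χ = 3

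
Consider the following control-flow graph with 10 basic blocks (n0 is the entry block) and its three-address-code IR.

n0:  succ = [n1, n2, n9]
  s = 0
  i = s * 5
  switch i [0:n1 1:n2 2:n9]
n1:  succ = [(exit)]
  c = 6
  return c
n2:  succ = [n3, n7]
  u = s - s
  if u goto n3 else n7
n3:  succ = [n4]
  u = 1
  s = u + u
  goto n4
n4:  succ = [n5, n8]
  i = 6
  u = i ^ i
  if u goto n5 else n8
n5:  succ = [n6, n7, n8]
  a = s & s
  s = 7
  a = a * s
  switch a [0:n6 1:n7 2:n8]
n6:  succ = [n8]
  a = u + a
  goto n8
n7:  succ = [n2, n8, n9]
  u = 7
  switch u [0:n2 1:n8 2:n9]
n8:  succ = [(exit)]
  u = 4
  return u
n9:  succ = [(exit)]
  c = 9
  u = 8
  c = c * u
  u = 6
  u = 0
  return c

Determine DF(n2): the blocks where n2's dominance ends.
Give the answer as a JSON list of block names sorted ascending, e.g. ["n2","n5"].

idom tree: n1←n0 n2←n0 n3←n2 n4←n3 n5←n4 n6←n5 n7←n2 n8←n2 n9←n0
Join-block Dom:
  n2: preds {n0,n7}: {n0} ∩ {n0,n2,n7} = {n0}; idom=n0
  n7: preds {n2,n5}: {n0,n2} ∩ {n0,n2,n3,n4,n5} = {n0,n2}; idom=n2
  n8: preds {n4,n5,n6,n7}: {n0,n2,n3,n4} ∩ {n0,n2,n3,n4,n5} ∩ {n0,n2,n3,n4,n5,n6} ∩ {n0,n2,n7} = {n0,n2}; idom=n2
  n9: preds {n0,n7}: {n0} ∩ {n0,n2,n7} = {n0}; idom=n0

DF derivation:
  join n2 pred n0: · stop@n0
  join n2 pred n7: n7→n2 stop@n0
  join n7 pred n2: · stop@n2
  join n7 pred n5: n5→n4→n3 stop@n2
  join n8 pred n4: n4→n3 stop@n2
  join n8 pred n5: n5→n4→n3 stop@n2
  join n8 pred n6: n6→n5→n4→n3 stop@n2
  join n8 pred n7: n7 stop@n2
  join n9 pred n0: · stop@n0
  join n9 pred n7: n7→n2 stop@n0
  DF(n0)=∅
  DF(n1)=∅
  DF(n2)={n2,n9}
  DF(n3)={n7,n8}
  DF(n4)={n7,n8}
  DF(n5)={n7,n8}
  DF(n6)={n8}
  DF(n7)={n2,n8,n9}
  DF(n8)=∅
  DF(n9)=∅

DF(n2) = ["n2", "n9"]

Answer: ["n2", "n9"]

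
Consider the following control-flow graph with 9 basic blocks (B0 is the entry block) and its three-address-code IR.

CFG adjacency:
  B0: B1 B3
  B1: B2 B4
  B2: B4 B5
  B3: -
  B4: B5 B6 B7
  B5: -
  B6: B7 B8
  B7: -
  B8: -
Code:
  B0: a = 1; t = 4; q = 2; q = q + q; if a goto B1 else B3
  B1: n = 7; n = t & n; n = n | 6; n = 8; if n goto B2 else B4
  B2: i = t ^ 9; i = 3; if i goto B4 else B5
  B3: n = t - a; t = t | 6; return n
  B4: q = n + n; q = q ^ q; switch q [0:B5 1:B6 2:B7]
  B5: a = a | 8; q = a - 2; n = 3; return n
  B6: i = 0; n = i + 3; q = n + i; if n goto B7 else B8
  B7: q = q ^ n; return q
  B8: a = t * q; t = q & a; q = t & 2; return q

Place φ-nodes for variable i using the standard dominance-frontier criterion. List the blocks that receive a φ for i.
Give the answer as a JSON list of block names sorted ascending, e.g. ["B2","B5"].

idom tree: B1←B0 B2←B1 B3←B0 B4←B1 B5←B1 B6←B4 B7←B4 B8←B6
Dom at joins:
  B4: preds {B1,B2}: {B0,B1} ∩ {B0,B1,B2} = {B0,B1}; idom=B1
  B5: preds {B2,B4}: {B0,B1,B2} ∩ {B0,B1,B4} = {B0,B1}; idom=B1
  B7: preds {B4,B6}: {B0,B1,B4} ∩ {B0,B1,B4,B6} = {B0,B1,B4}; idom=B4

Frontier:
  join B4 pred B1: · stop@B1
  join B4 pred B2: B2 stop@B1
  join B5 pred B2: B2 stop@B1
  join B5 pred B4: B4 stop@B1
  join B7 pred B4: · stop@B4
  join B7 pred B6: B6 stop@B4
  B0: DF=∅
  B1: DF=∅
  B2: DF={B4,B5}
  B3: DF=∅
  B4: DF={B5}
  B5: DF=∅
  B6: DF={B7}
  B7: DF=∅
  B8: DF=∅

φ for i: defs {B2,B6}
  DF⁺ = {B4,B5,B7}

Answer: ["B4", "B5", "B7"]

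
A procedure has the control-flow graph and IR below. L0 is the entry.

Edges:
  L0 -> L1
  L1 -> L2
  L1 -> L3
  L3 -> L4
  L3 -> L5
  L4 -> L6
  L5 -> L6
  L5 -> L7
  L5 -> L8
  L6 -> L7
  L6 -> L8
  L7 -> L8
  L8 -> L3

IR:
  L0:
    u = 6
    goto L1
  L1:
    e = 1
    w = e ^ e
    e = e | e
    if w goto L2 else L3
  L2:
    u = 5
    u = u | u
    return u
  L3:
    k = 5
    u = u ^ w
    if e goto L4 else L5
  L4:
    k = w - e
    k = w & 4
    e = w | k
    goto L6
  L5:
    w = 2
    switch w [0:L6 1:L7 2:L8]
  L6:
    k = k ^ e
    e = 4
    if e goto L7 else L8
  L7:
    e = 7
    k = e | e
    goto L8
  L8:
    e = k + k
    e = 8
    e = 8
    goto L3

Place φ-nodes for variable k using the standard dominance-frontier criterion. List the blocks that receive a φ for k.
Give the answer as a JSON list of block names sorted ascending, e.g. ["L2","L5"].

idom tree: L1←L0 L2←L1 L3←L1 L4←L3 L5←L3 L6←L3 L7←L3 L8←L3
Join-block Dom:
  L3: preds {L1,L8}: {L0,L1} ∩ {L0,L1,L3,L8} = {L0,L1}; idom=L1
  L6: preds {L4,L5}: {L0,L1,L3,L4} ∩ {L0,L1,L3,L5} = {L0,L1,L3}; idom=L3
  L7: preds {L5,L6}: {L0,L1,L3,L5} ∩ {L0,L1,L3,L6} = {L0,L1,L3}; idom=L3
  L8: preds {L5,L6,L7}: {L0,L1,L3,L5} ∩ {L0,L1,L3,L6} ∩ {L0,L1,L3,L7} = {L0,L1,L3}; idom=L3

DF derivation:
  join L3 pred L1: · stop@L1
  join L3 pred L8: L8→L3 stop@L1
  join L6 pred L4: L4 stop@L3
  join L6 pred L5: L5 stop@L3
  join L7 pred L5: L5 stop@L3
  join L7 pred L6: L6 stop@L3
  join L8 pred L5: L5 stop@L3
  join L8 pred L6: L6 stop@L3
  join L8 pred L7: L7 stop@L3
  L0: DF=∅
  L1: DF=∅
  L2: DF=∅
  L3: DF={L3}
  L4: DF={L6}
  L5: DF={L6,L7,L8}
  L6: DF={L7,L8}
  L7: DF={L8}
  L8: DF={L3}

φ for k: defs {L3,L4,L6,L7}
  DF⁺ = {L3,L6,L7,L8}

Answer: ["L3", "L6", "L7", "L8"]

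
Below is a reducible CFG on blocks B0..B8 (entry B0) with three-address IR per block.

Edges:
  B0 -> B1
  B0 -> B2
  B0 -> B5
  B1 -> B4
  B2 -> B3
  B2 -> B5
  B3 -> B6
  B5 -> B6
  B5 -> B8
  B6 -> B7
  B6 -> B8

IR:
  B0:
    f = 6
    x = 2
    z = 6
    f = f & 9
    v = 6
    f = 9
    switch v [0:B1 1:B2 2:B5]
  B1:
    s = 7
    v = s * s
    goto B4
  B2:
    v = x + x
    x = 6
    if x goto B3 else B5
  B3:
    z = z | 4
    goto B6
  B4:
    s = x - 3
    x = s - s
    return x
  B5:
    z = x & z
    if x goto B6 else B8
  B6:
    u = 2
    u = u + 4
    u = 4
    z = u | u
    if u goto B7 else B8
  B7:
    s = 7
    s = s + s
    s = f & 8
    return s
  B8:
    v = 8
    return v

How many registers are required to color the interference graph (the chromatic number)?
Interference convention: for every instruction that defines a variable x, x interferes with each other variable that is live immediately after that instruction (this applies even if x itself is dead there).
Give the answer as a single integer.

def/use:
  B0: {f,v,x,z} / ∅
  B1: {s,v} / ∅
  B2: {v,x} / {x}
  B3: {z} / {z}
  B4: {s,x} / {x}
  B5: {z} / {x,z}
  B6: {u,z} / ∅
  B7: {s} / {f}
  B8: {v} / ∅

Liveness:
  B0 li=∅ lo={f,x,z}
  B1 li={x} lo={x}
  B2 li={f,x,z} lo={f,x,z}
  B3 li={f,z} lo={f}
  B4 li={x} lo=∅
  B5 li={f,x,z} lo={f}
  B6 li={f} lo={f}
  B7 li={f} lo=∅
  B8 li=∅ lo=∅

Interfere edges:
  f — {s,u,v,x,z}
  s — {f,x}
  u — {f,z}
  v — {f,x,z}
  x — {f,s,v,z}
  z — {f,u,v,x}

Registers:
  clique {f,v,x,z} ⇒ need ≥ 4
  4-colouring: R0={f}  R1={u,x}  R2={s,z}  R3={v}
  χ = 4

Answer: 4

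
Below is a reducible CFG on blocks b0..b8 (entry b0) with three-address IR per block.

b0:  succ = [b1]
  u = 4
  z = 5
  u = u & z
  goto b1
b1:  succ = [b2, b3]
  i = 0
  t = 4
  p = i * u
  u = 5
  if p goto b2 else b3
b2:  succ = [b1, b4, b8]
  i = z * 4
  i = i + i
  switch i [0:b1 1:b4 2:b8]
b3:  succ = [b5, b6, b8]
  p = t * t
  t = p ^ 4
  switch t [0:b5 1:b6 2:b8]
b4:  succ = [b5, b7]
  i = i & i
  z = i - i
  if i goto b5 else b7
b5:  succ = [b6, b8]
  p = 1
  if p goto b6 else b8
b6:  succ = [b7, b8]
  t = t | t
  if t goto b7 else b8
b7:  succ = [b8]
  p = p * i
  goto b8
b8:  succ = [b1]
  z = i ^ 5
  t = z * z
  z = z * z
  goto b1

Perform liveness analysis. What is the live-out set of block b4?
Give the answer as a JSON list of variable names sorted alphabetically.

def/use:
  b0: def={u,z} ue=∅
  b1: def={i,p,t,u} ue={u}
  b2: def={i} ue={z}
  b3: def={p,t} ue={t}
  b4: def={i,z} ue={i}
  b5: def={p} ue=∅
  b6: def={t} ue={t}
  b7: def={p} ue={i,p}
  b8: def={t,z} ue={i}

Live sets:
  live b0: ∅→{u,z}
  live b1: {u,z}→{i,p,t,u,z}
  live b2: {p,t,u,z}→{i,p,t,u,z}
  live b3: {i,t,u}→{i,p,t,u}
  live b4: {i,p,t,u}→{i,p,t,u}
  live b5: {i,t,u}→{i,p,t,u}
  live b6: {i,p,t,u}→{i,p,u}
  live b7: {i,p,u}→{i,u}
  live b8: {i,u}→{u,z}

live-out(b4) = ["i", "p", "t", "u"]

Answer: ["i", "p", "t", "u"]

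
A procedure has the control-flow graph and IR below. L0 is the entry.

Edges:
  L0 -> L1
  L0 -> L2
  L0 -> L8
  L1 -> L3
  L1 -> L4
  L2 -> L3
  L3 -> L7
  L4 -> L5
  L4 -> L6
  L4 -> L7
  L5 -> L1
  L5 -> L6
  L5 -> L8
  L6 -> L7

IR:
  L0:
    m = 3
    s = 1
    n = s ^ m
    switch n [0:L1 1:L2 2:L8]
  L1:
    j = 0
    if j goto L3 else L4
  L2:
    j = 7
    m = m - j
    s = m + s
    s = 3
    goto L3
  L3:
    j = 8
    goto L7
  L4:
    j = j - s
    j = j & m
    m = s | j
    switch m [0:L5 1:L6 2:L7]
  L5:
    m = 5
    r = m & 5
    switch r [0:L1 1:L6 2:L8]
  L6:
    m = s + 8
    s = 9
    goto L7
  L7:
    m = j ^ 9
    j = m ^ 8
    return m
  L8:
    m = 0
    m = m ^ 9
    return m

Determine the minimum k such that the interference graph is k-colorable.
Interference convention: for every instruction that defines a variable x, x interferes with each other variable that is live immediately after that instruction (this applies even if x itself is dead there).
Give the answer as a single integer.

Answer: 4

Derivation:
def/use:
  L0: def={m,n,s} ue=∅
  L1: def={j} ue=∅
  L2: def={j,m,s} ue={m,s}
  L3: def={j} ue=∅
  L4: def={j,m} ue={j,m,s}
  L5: def={m,r} ue=∅
  L6: def={m,s} ue={s}
  L7: def={j,m} ue={j}
  L8: def={m} ue=∅

Live sets:
  live L0: ∅→{m,s}
  live L1: {m,s}→{j,m,s}
  live L2: {m,s}→∅
  live L3: ∅→{j}
  live L4: {j,m,s}→{j,s}
  live L5: {j,s}→{j,m,s}
  live L6: {j,s}→{j}
  live L7: {j}→∅
  live L8: ∅→∅

Interfere edges:
  j↔{m,r,s}
  m↔{j,n,r,s}
  n↔{m,s}
  r↔{j,m,s}
  s↔{j,m,n,r}

Chromatic number:
  {j,m,r,s} pairwise interfere (4-clique) ⇒ χ ≥ 4
  assign j→c2 m→c0 n→c2 r→c3 s→c1 — no edge inside a register ⇒ χ ≤ 4
  χ = 4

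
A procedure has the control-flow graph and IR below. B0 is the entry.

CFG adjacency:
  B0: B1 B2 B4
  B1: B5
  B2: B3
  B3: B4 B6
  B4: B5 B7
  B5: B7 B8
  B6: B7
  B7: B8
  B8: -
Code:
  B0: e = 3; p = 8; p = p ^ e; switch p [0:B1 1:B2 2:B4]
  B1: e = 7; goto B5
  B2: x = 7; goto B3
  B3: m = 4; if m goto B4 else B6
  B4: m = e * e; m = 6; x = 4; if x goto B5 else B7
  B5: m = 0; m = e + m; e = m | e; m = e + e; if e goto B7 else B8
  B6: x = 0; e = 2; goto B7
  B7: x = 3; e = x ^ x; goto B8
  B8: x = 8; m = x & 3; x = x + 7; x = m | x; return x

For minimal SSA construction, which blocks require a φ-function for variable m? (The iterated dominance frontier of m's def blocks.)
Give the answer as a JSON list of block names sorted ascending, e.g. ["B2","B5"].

idom tree: B1←B0 B2←B0 B3←B2 B4←B0 B5←B0 B6←B3 B7←B0 B8←B0
Join-block Dom:
  B4: preds {B0,B3}: {B0} ∩ {B0,B2,B3} = {B0}; idom=B0
  B5: preds {B1,B4}: {B0,B1} ∩ {B0,B4} = {B0}; idom=B0
  B7: preds {B4,B5,B6}: {B0,B4} ∩ {B0,B5} ∩ {B0,B2,B3,B6} = {B0}; idom=B0
  B8: preds {B5,B7}: {B0,B5} ∩ {B0,B7} = {B0}; idom=B0

Frontier:
  join B4 pred B0: · stop@B0
  join B4 pred B3: B3→B2 stop@B0
  join B5 pred B1: B1 stop@B0
  join B5 pred B4: B4 stop@B0
  join B7 pred B4: B4 stop@B0
  join B7 pred B5: B5 stop@B0
  join B7 pred B6: B6→B3→B2 stop@B0
  join B8 pred B5: B5 stop@B0
  join B8 pred B7: B7 stop@B0
  B0: DF=∅
  B1: DF={B5}
  B2: DF={B4,B7}
  B3: DF={B4,B7}
  B4: DF={B5,B7}
  B5: DF={B7,B8}
  B6: DF={B7}
  B7: DF={B8}
  B8: DF=∅

φ for m: defs {B3,B4,B5,B8}
  DF⁺ = {B4,B5,B7,B8}

Answer: ["B4", "B5", "B7", "B8"]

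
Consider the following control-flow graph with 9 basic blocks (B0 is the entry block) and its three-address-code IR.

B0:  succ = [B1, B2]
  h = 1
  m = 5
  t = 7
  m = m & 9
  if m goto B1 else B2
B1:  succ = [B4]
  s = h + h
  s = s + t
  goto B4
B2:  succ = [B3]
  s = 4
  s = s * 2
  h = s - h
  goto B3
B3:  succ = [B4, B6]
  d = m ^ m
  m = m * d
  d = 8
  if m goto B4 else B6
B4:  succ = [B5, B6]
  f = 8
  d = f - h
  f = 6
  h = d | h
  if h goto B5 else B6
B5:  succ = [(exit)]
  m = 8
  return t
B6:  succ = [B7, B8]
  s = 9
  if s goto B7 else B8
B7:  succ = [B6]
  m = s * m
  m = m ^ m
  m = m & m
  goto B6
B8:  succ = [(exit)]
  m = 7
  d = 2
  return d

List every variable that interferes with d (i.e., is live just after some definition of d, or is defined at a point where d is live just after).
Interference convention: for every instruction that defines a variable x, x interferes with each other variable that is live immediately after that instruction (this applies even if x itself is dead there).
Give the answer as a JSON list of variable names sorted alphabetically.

Per-block:
  B0: def={h,m,t} ue=∅
  B1: def={s} ue={h,t}
  B2: def={h,s} ue={h}
  B3: def={d,m} ue={m}
  B4: def={d,f,h} ue={h}
  B5: def={m} ue={t}
  B6: def={s} ue=∅
  B7: def={m} ue={m,s}
  B8: def={d,m} ue=∅

Backward fixpoint:
  live B0: ∅→{h,m,t}
  live B1: {h,m,t}→{h,m,t}
  live B2: {h,m,t}→{h,m,t}
  live B3: {h,m,t}→{h,m,t}
  live B4: {h,m,t}→{m,t}
  live B5: {t}→∅
  live B6: {m}→{m,s}
  live B7: {m,s}→{m}
  live B8: ∅→∅

Interference:
  d: {f,h,m,t}
  f: {d,h,m,t}
  h: {d,f,m,s,t}
  m: {d,f,h,s,t}
  s: {h,m,t}
  t: {d,f,h,m,s}

N(d) = ["f", "h", "m", "t"]

Answer: ["f", "h", "m", "t"]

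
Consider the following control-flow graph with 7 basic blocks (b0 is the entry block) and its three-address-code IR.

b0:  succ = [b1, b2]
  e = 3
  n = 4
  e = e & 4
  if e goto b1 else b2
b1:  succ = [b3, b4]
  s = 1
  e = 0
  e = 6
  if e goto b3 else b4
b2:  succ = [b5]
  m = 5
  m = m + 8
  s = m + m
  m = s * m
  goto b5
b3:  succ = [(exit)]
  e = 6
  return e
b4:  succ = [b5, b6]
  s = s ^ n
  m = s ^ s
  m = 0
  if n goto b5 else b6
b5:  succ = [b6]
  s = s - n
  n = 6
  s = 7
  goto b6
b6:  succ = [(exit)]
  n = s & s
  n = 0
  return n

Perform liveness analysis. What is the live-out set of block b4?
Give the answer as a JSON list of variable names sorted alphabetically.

Per-block:
  b0: {e,n} / ∅
  b1: {e,s} / ∅
  b2: {m,s} / ∅
  b3: {e} / ∅
  b4: {m,s} / {n,s}
  b5: {n,s} / {n,s}
  b6: {n} / {s}

Live sets:
  b0: in=∅ out={n}
  b1: in={n} out={n,s}
  b2: in={n} out={n,s}
  b3: in=∅ out=∅
  b4: in={n,s} out={n,s}
  b5: in={n,s} out={s}
  b6: in={s} out=∅

live-out(b4) = ["n", "s"]

Answer: ["n", "s"]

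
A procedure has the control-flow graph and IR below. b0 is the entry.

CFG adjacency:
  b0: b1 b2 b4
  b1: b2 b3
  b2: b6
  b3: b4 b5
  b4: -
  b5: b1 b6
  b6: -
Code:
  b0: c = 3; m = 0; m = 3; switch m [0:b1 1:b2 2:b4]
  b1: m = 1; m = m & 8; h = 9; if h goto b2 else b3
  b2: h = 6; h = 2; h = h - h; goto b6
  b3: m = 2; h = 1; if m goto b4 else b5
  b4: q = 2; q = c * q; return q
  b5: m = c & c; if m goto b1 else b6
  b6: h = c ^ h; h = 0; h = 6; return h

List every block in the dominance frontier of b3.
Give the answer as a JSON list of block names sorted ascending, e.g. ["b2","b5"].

Answer: ["b1", "b4", "b6"]

Derivation:
idom tree: b1←b0 b2←b0 b3←b1 b4←b0 b5←b3 b6←b0
Dom at joins:
  b1: preds {b0,b5}: {b0} ∩ {b0,b1,b3,b5} = {b0}; idom=b0
  b2: preds {b0,b1}: {b0} ∩ {b0,b1} = {b0}; idom=b0
  b4: preds {b0,b3}: {b0} ∩ {b0,b1,b3} = {b0}; idom=b0
  b6: preds {b2,b5}: {b0,b2} ∩ {b0,b1,b3,b5} = {b0}; idom=b0

Frontier:
  join b1 pred b0: · stop@b0
  join b1 pred b5: b5→b3→b1 stop@b0
  join b2 pred b0: · stop@b0
  join b2 pred b1: b1 stop@b0
  join b4 pred b0: · stop@b0
  join b4 pred b3: b3→b1 stop@b0
  join b6 pred b2: b2 stop@b0
  join b6 pred b5: b5→b3→b1 stop@b0
  b0 → ∅
  b1 → {b1,b2,b4,b6}
  b2 → {b6}
  b3 → {b1,b4,b6}
  b4 → ∅
  b5 → {b1,b6}
  b6 → ∅

DF(b3) = ["b1", "b4", "b6"]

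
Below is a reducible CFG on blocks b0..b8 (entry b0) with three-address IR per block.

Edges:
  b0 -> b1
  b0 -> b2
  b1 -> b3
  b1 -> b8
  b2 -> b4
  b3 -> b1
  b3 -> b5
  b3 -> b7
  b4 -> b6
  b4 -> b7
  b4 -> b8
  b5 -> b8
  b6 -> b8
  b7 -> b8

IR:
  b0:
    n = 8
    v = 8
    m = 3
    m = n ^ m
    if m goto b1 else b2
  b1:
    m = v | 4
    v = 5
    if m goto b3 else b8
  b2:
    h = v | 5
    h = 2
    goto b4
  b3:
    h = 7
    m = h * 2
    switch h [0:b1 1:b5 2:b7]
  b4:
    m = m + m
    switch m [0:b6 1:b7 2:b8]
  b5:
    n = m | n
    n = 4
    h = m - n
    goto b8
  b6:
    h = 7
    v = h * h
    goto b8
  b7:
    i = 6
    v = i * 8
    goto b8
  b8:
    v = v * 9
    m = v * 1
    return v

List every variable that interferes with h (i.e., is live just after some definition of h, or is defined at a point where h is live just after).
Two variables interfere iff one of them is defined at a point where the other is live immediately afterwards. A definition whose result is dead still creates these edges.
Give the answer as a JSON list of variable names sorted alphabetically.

Block summaries:
  b0 def {m,n,v} use ∅
  b1 def {m,v} use {v}
  b2 def {h} use {v}
  b3 def {h,m} use ∅
  b4 def {m} use {m}
  b5 def {h,n} use {m,n}
  b6 def {h,v} use ∅
  b7 def {i,v} use ∅
  b8 def {m,v} use {v}

Live sets:
  b0 li=∅ lo={m,n,v}
  b1 li={n,v} lo={n,v}
  b2 li={m,v} lo={m,v}
  b3 li={n,v} lo={m,n,v}
  b4 li={m,v} lo={v}
  b5 li={m,n,v} lo={v}
  b6 li=∅ lo={v}
  b7 li=∅ lo={v}
  b8 li={v} lo=∅

Interference:
  h↔{m,n,v}
  i↔∅
  m↔{h,n,v}
  n↔{h,m,v}
  v↔{h,m,n}

N(h) = ["m", "n", "v"]

Answer: ["m", "n", "v"]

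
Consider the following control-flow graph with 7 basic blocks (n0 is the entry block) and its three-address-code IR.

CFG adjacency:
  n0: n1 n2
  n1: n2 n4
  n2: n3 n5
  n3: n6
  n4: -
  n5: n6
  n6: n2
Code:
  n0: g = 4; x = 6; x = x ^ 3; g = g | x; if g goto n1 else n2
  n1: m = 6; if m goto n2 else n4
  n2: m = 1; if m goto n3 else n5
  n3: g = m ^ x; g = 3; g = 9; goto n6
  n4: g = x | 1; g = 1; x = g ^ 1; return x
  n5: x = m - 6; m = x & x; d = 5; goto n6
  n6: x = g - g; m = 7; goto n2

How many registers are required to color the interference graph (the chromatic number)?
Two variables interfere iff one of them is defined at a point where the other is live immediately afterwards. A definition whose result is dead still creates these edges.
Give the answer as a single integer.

def/use:
  n0: {g,x} / ∅
  n1: {m} / ∅
  n2: {m} / ∅
  n3: {g} / {m,x}
  n4: {g,x} / {x}
  n5: {d,m,x} / {m}
  n6: {m,x} / {g}

Backward fixpoint:
  n0 li=∅ lo={g,x}
  n1 li={g,x} lo={g,x}
  n2 li={g,x} lo={g,m,x}
  n3 li={m,x} lo={g}
  n4 li={x} lo=∅
  n5 li={g,m} lo={g}
  n6 li={g} lo={g,x}

Interference:
  d↔{g}
  g↔{d,m,x}
  m↔{g,x}
  x↔{g,m}

Chromatic number:
  lower bound: {g,m,x} mutually conflict ⇒ χ ≥ 3
  assign d→r1 g→r0 m→r1 x→r2 — no edge inside a register ⇒ χ ≤ 3
  χ = 3

Answer: 3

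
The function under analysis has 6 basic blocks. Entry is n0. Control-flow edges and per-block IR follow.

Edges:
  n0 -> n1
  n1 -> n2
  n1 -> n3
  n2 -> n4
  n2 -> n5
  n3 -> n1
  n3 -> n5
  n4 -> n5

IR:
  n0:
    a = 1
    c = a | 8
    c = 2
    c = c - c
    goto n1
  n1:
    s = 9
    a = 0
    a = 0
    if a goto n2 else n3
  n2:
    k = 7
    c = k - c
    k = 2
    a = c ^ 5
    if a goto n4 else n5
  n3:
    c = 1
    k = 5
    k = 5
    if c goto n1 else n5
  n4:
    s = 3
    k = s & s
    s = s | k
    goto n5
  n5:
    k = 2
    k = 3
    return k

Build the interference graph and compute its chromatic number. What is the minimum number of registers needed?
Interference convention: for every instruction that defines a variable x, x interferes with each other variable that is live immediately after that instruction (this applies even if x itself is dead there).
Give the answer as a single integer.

Answer: 3

Derivation:
def/use:
  n0 def {a,c} use ∅
  n1 def {a,s} use ∅
  n2 def {a,c,k} use {c}
  n3 def {c,k} use ∅
  n4 def {k,s} use ∅
  n5 def {k} use ∅

Backward fixpoint:
  n0: in=∅ out={c}
  n1: in={c} out={c}
  n2: in={c} out=∅
  n3: in=∅ out={c}
  n4: in=∅ out=∅
  n5: in=∅ out=∅

Conflict graph:
  a: {c}
  c: {a,k,s}
  k: {c,s}
  s: {c,k}

Chromatic number:
  {c,k,s} pairwise interfere (3-clique) ⇒ χ ≥ 3
  3-colouring: c0={c}  c1={a,k}  c2={s}
  χ = 3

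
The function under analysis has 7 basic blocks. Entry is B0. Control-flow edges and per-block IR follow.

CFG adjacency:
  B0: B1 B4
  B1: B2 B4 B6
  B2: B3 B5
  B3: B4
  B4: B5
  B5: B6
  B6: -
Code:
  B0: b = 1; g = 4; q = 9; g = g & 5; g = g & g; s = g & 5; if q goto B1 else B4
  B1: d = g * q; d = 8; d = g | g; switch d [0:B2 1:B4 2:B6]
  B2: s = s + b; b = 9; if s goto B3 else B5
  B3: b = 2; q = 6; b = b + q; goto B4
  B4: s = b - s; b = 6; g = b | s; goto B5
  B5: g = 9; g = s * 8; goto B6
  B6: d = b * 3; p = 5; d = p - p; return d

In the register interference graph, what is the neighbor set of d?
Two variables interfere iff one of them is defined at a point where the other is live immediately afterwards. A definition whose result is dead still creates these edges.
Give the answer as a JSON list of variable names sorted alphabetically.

def/use:
  B0: {b,g,q,s} / ∅
  B1: {d} / {g,q}
  B2: {b,s} / {b,s}
  B3: {b,q} / ∅
  B4: {b,g,s} / {b,s}
  B5: {g} / {s}
  B6: {d,p} / {b}

Live sets:
  B0 li=∅ lo={b,g,q,s}
  B1 li={b,g,q,s} lo={b,s}
  B2 li={b,s} lo={b,s}
  B3 li={s} lo={b,s}
  B4 li={b,s} lo={b,s}
  B5 li={b,s} lo={b}
  B6 li={b} lo=∅

Conflict graph:
  b: {d,g,q,s}
  d: {b,g,s}
  g: {b,d,q,s}
  p: ∅
  q: {b,g,s}
  s: {b,d,g,q}

N(d) = ["b", "g", "s"]

Answer: ["b", "g", "s"]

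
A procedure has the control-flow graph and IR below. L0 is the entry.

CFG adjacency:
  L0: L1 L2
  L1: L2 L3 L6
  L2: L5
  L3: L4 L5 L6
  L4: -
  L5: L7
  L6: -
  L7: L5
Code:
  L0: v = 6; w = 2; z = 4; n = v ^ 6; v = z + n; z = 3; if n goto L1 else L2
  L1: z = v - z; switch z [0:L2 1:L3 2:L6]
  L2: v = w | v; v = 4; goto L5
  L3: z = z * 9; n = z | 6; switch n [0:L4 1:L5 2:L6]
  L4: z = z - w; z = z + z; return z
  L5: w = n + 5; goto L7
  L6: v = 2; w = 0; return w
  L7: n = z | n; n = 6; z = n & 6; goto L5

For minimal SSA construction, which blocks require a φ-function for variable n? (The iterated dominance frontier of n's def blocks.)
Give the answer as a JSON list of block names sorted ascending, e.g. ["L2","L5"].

idom tree: L1←L0 L2←L0 L3←L1 L4←L3 L5←L0 L6←L1 L7←L5
Join-block Dom:
  L2: preds {L0,L1}: {L0} ∩ {L0,L1} = {L0}; idom=L0
  L5: preds {L2,L3,L7}: {L0,L2} ∩ {L0,L1,L3} ∩ {L0,L5,L7} = {L0}; idom=L0
  L6: preds {L1,L3}: {L0,L1} ∩ {L0,L1,L3} = {L0,L1}; idom=L1

DF walk-up:
  join L2 pred L0: · stop@L0
  join L2 pred L1: L1 stop@L0
  join L5 pred L2: L2 stop@L0
  join L5 pred L3: L3→L1 stop@L0
  join L5 pred L7: L7→L5 stop@L0
  join L6 pred L1: · stop@L1
  join L6 pred L3: L3 stop@L1
  L0: DF=∅
  L1: DF={L2,L5}
  L2: DF={L5}
  L3: DF={L5,L6}
  L4: DF=∅
  L5: DF={L5}
  L6: DF=∅
  L7: DF={L5}

φ for n: defs {L0,L3,L7}
  DF⁺ = {L5,L6}

Answer: ["L5", "L6"]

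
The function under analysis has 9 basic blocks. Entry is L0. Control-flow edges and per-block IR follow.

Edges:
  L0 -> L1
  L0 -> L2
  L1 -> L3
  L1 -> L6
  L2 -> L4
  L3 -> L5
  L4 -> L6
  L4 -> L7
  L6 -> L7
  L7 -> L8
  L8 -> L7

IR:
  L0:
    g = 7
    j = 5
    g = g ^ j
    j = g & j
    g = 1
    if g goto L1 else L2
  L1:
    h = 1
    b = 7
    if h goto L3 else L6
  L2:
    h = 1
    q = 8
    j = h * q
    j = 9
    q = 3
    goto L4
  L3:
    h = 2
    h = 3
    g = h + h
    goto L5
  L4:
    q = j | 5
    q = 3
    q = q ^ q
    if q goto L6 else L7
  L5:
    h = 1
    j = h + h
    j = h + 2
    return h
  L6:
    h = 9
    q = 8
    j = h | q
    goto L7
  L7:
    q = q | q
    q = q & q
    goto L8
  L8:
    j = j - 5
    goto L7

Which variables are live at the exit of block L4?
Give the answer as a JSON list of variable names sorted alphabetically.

Answer: ["j", "q"]

Working:
Block summaries:
  L0: def={g,j} ue=∅
  L1: def={b,h} ue=∅
  L2: def={h,j,q} ue=∅
  L3: def={g,h} ue=∅
  L4: def={q} ue={j}
  L5: def={h,j} ue=∅
  L6: def={h,j,q} ue=∅
  L7: def={q} ue={q}
  L8: def={j} ue={j}

Liveness:
  L0: in=∅ out=∅
  L1: in=∅ out=∅
  L2: in=∅ out={j}
  L3: in=∅ out=∅
  L4: in={j} out={j,q}
  L5: in=∅ out=∅
  L6: in=∅ out={j,q}
  L7: in={j,q} out={j,q}
  L8: in={j,q} out={j,q}

live-out(L4) = ["j", "q"]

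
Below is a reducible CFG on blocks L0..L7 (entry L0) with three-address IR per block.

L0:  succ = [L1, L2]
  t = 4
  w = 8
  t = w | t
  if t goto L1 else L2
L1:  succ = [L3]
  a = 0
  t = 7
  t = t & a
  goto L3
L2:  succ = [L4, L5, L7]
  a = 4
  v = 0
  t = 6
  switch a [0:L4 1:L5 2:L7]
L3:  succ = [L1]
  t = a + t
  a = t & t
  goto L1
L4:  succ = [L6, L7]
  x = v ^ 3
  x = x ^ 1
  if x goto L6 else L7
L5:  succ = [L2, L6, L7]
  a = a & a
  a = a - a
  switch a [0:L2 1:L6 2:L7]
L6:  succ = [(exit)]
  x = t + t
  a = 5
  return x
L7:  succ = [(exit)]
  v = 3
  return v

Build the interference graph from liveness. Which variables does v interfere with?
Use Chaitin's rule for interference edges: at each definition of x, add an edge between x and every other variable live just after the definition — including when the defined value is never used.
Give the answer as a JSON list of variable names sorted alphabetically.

def/use:
  L0: def={t,w} ue=∅
  L1: def={a,t} ue=∅
  L2: def={a,t,v} ue=∅
  L3: def={a,t} ue={a,t}
  L4: def={x} ue={v}
  L5: def={a} ue={a}
  L6: def={a,x} ue={t}
  L7: def={v} ue=∅

Backward fixpoint:
  L0 li=∅ lo=∅
  L1 li=∅ lo={a,t}
  L2 li=∅ lo={a,t,v}
  L3 li={a,t} lo=∅
  L4 li={t,v} lo={t}
  L5 li={a,t} lo={t}
  L6 li={t} lo=∅
  L7 li=∅ lo=∅

Interfere edges:
  a: {t,v,x}
  t: {a,v,w,x}
  v: {a,t}
  w: {t}
  x: {a,t}

N(v) = ["a", "t"]

Answer: ["a", "t"]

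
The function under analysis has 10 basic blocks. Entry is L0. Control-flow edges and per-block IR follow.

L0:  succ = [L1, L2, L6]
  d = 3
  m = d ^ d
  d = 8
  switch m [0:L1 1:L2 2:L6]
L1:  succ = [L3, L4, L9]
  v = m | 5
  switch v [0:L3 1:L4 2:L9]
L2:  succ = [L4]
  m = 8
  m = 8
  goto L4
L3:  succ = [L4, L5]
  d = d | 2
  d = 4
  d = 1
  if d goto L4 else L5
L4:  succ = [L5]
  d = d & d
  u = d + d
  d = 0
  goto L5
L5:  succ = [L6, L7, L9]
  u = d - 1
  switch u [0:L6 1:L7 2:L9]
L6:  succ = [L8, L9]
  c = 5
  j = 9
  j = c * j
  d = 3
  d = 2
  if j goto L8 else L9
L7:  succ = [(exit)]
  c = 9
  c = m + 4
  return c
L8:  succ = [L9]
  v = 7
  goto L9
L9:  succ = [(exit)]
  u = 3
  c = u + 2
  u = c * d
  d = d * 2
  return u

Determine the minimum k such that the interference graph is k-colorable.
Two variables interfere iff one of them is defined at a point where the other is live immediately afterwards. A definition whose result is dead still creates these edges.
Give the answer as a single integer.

Block summaries:
  L0: def={d,m} ue=∅
  L1: def={v} ue={m}
  L2: def={m} ue=∅
  L3: def={d} ue={d}
  L4: def={d,u} ue={d}
  L5: def={u} ue={d}
  L6: def={c,d,j} ue=∅
  L7: def={c} ue={m}
  L8: def={v} ue=∅
  L9: def={c,d,u} ue={d}

Backward fixpoint:
  L0: in=∅ out={d,m}
  L1: in={d,m} out={d,m}
  L2: in={d} out={d,m}
  L3: in={d,m} out={d,m}
  L4: in={d,m} out={d,m}
  L5: in={d,m} out={d,m}
  L6: in=∅ out={d}
  L7: in={m} out=∅
  L8: in={d} out={d}
  L9: in={d} out=∅

Interfere edges:
  c: {d,j,m}
  d: {c,j,m,u,v}
  j: {c,d}
  m: {c,d,u,v}
  u: {d,m}
  v: {d,m}

Chromatic number:
  clique {c,d,j} ⇒ need ≥ 3
  3-colouring: R0={d}  R1={j,m}  R2={c,u,v}
  χ = 3

Answer: 3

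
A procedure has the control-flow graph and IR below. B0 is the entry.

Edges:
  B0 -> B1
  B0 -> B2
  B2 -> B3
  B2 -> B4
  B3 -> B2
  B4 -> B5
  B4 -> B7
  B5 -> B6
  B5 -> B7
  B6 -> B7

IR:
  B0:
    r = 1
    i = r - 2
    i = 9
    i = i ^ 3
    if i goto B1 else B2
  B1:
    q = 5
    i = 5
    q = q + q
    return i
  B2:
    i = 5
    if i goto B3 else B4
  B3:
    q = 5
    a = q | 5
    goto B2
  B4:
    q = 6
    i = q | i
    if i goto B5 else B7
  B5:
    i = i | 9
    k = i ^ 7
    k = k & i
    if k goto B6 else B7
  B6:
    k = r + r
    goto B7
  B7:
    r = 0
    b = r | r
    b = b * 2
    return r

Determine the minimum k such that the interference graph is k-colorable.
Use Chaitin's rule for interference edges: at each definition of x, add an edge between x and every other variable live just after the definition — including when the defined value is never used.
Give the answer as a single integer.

Per-block:
  B0 def {i,r} use ∅
  B1 def {i,q} use ∅
  B2 def {i} use ∅
  B3 def {a,q} use ∅
  B4 def {i,q} use {i}
  B5 def {i,k} use {i}
  B6 def {k} use {r}
  B7 def {b,r} use ∅

Live sets:
  B0 li=∅ lo={r}
  B1 li=∅ lo=∅
  B2 li={r} lo={i,r}
  B3 li={r} lo={r}
  B4 li={i,r} lo={i,r}
  B5 li={i,r} lo={r}
  B6 li={r} lo=∅
  B7 li=∅ lo=∅

Conflict graph:
  a — {r}
  b — {r}
  i — {k,q,r}
  k — {i,r}
  q — {i,r}
  r — {a,b,i,k,q}

Chromatic number:
  {i,k,r} pairwise interfere (3-clique) ⇒ χ ≥ 3
  assign a→R1 b→R1 i→R1 k→R2 q→R2 r→R0 — no edge inside a register ⇒ χ ≤ 3
  χ = 3

Answer: 3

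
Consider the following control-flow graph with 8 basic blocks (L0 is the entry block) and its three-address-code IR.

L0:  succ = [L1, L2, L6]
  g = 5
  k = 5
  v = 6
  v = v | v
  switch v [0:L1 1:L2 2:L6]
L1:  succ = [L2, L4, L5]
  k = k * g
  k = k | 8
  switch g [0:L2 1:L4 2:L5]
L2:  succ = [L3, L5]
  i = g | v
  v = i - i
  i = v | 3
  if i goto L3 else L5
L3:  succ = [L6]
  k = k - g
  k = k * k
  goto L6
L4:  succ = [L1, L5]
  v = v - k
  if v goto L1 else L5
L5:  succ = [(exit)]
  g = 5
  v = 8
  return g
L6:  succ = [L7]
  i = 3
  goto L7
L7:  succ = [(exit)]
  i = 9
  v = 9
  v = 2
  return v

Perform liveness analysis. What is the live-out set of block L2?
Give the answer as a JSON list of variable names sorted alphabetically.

Block summaries:
  L0: {g,k,v} / ∅
  L1: {k} / {g,k}
  L2: {i,v} / {g,v}
  L3: {k} / {g,k}
  L4: {v} / {k,v}
  L5: {g,v} / ∅
  L6: {i} / ∅
  L7: {i,v} / ∅

Live sets:
  L0 li=∅ lo={g,k,v}
  L1 li={g,k,v} lo={g,k,v}
  L2 li={g,k,v} lo={g,k}
  L3 li={g,k} lo=∅
  L4 li={g,k,v} lo={g,k,v}
  L5 li=∅ lo=∅
  L6 li=∅ lo=∅
  L7 li=∅ lo=∅

live-out(L2) = ["g", "k"]

Answer: ["g", "k"]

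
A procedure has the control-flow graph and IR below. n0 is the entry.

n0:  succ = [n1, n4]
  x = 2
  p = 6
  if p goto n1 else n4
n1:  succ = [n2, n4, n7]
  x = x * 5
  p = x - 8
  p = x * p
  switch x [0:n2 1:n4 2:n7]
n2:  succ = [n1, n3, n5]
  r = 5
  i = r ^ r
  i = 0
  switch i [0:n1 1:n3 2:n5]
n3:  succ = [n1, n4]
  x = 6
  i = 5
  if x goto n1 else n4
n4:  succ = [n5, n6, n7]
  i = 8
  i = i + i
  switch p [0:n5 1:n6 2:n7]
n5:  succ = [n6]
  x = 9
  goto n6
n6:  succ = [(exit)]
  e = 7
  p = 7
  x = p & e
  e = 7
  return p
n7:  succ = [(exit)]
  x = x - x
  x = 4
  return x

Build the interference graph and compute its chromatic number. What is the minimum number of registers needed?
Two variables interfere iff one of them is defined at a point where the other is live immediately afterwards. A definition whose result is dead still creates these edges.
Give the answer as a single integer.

Answer: 3

Working:
Per-block:
  n0 def {p,x} use ∅
  n1 def {p,x} use {x}
  n2 def {i,r} use ∅
  n3 def {i,x} use ∅
  n4 def {i} use {p}
  n5 def {x} use ∅
  n6 def {e,p,x} use ∅
  n7 def {x} use {x}

Live sets:
  n0 li=∅ lo={p,x}
  n1 li={x} lo={p,x}
  n2 li={p,x} lo={p,x}
  n3 li={p} lo={p,x}
  n4 li={p,x} lo={x}
  n5 li=∅ lo=∅
  n6 li=∅ lo=∅
  n7 li={x} lo=∅

Interfere edges:
  e↔{p}
  i↔{p,x}
  p↔{e,i,r,x}
  r↔{p,x}
  x↔{i,p,r}

Colouring:
  {i,p,x} pairwise interfere (3-clique) ⇒ χ ≥ 3
  3-colouring: R0={p}  R1={e,x}  R2={i,r}
  χ = 3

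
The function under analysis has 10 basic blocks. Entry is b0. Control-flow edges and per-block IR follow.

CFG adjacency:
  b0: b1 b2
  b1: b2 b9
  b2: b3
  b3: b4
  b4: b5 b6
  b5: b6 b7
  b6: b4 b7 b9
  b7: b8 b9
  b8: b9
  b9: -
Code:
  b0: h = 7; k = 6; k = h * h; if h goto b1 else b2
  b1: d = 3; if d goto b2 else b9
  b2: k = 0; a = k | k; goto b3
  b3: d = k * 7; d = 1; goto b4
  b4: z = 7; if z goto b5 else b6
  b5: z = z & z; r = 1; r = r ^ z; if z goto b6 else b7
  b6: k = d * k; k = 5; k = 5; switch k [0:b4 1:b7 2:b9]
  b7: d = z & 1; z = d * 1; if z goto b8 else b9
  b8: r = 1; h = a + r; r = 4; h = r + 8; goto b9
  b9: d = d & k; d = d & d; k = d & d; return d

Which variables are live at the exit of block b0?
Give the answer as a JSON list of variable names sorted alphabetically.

Answer: ["k"]

Derivation:
Per-block:
  b0 def {h,k} use ∅
  b1 def {d} use ∅
  b2 def {a,k} use ∅
  b3 def {d} use {k}
  b4 def {z} use ∅
  b5 def {r,z} use {z}
  b6 def {k} use {d,k}
  b7 def {d,z} use {z}
  b8 def {h,r} use {a}
  b9 def {d,k} use {d,k}

Live sets:
  b0: in=∅ out={k}
  b1: in={k} out={d,k}
  b2: in=∅ out={a,k}
  b3: in={a,k} out={a,d,k}
  b4: in={a,d,k} out={a,d,k,z}
  b5: in={a,d,k,z} out={a,d,k,z}
  b6: in={a,d,k,z} out={a,d,k,z}
  b7: in={a,k,z} out={a,d,k}
  b8: in={a,d,k} out={d,k}
  b9: in={d,k} out=∅

live-out(b0) = ["k"]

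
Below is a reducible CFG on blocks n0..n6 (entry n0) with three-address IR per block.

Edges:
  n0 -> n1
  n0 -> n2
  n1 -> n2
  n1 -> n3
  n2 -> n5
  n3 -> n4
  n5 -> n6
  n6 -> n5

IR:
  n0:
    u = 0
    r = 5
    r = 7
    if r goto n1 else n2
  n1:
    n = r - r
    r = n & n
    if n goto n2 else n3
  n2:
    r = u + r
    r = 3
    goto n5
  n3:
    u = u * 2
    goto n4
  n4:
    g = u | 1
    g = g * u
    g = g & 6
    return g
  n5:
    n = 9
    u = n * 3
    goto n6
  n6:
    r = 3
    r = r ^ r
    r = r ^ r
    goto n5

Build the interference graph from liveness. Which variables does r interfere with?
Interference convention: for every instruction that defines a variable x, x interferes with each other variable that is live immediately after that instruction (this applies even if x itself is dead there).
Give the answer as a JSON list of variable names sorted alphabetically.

Block summaries:
  n0 def {r,u} use ∅
  n1 def {n,r} use {r}
  n2 def {r} use {r,u}
  n3 def {u} use {u}
  n4 def {g} use {u}
  n5 def {n,u} use ∅
  n6 def {r} use ∅

Live sets:
  live n0: ∅→{r,u}
  live n1: {r,u}→{r,u}
  live n2: {r,u}→∅
  live n3: {u}→{u}
  live n4: {u}→∅
  live n5: ∅→∅
  live n6: ∅→∅

Conflict graph:
  g↔{u}
  n↔{r,u}
  r↔{n,u}
  u↔{g,n,r}

N(r) = ["n", "u"]

Answer: ["n", "u"]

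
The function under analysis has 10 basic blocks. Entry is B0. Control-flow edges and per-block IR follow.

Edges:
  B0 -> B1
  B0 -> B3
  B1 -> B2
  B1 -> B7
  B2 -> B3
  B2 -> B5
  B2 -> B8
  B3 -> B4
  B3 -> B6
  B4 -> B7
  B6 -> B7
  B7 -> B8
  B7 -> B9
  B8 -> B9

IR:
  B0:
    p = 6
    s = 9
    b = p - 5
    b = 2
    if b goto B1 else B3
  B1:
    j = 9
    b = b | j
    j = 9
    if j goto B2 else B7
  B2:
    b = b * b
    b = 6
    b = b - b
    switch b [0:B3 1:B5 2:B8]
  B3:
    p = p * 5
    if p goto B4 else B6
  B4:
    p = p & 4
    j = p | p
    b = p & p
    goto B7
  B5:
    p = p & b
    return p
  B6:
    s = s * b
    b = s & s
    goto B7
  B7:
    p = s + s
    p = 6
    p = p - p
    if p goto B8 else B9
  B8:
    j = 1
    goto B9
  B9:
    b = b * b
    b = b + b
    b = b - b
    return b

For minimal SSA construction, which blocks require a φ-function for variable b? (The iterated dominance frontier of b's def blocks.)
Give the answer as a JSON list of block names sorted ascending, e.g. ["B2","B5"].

idom tree: B1←B0 B2←B1 B3←B0 B4←B3 B5←B2 B6←B3 B7←B0 B8←B0 B9←B0
Join-block Dom:
  B3: preds {B0,B2}: {B0} ∩ {B0,B1,B2} = {B0}; idom=B0
  B7: preds {B1,B4,B6}: {B0,B1} ∩ {B0,B3,B4} ∩ {B0,B3,B6} = {B0}; idom=B0
  B8: preds {B2,B7}: {B0,B1,B2} ∩ {B0,B7} = {B0}; idom=B0
  B9: preds {B7,B8}: {B0,B7} ∩ {B0,B8} = {B0}; idom=B0

DF walk-up:
  join B3 pred B0: · stop@B0
  join B3 pred B2: B2→B1 stop@B0
  join B7 pred B1: B1 stop@B0
  join B7 pred B4: B4→B3 stop@B0
  join B7 pred B6: B6→B3 stop@B0
  join B8 pred B2: B2→B1 stop@B0
  join B8 pred B7: B7 stop@B0
  join B9 pred B7: B7 stop@B0
  join B9 pred B8: B8 stop@B0
  B0 → ∅
  B1 → {B3,B7,B8}
  B2 → {B3,B8}
  B3 → {B7}
  B4 → {B7}
  B5 → ∅
  B6 → {B7}
  B7 → {B8,B9}
  B8 → {B9}
  B9 → ∅

φ for b: defs {B0,B1,B2,B4,B6,B9}
  DF⁺ = {B3,B7,B8,B9}

Answer: ["B3", "B7", "B8", "B9"]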